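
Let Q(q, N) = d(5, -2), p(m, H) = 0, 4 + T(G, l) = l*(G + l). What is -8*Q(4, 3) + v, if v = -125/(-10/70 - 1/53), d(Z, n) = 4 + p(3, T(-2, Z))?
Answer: 8891/12 ≈ 740.92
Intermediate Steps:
T(G, l) = -4 + l*(G + l)
d(Z, n) = 4 (d(Z, n) = 4 + 0 = 4)
Q(q, N) = 4
v = 9275/12 (v = -125/(-10*1/70 - 1*1/53) = -125/(-1/7 - 1/53) = -125/(-60/371) = -125*(-371/60) = 9275/12 ≈ 772.92)
-8*Q(4, 3) + v = -8*4 + 9275/12 = -32 + 9275/12 = 8891/12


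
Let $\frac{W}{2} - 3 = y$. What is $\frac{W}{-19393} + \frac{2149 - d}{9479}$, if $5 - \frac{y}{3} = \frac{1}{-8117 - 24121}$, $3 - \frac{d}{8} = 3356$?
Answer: $\frac{3017112205606}{987698425131} \approx 3.0547$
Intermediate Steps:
$d = -26824$ ($d = 24 - 26848 = -26824$)
$y = \frac{161191}{10746}$ ($y = 15 - \frac{3}{-8117 - 24121} = 15 - \frac{3}{-32238} = 15 - - \frac{1}{10746} = 15 + \frac{1}{10746} = \frac{161191}{10746} \approx 15.0$)
$W = \frac{193429}{5373}$ ($W = 6 + 2 \cdot \frac{161191}{10746} = 6 + \frac{161191}{5373} = \frac{193429}{5373} \approx 36.0$)
$\frac{W}{-19393} + \frac{2149 - d}{9479} = \frac{193429}{5373 \left(-19393\right)} + \frac{2149 - -26824}{9479} = \frac{193429}{5373} \left(- \frac{1}{19393}\right) + \left(2149 + 26824\right) \frac{1}{9479} = - \frac{193429}{104198589} + 28973 \cdot \frac{1}{9479} = - \frac{193429}{104198589} + \frac{28973}{9479} = \frac{3017112205606}{987698425131}$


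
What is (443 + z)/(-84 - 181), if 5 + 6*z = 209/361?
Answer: -8403/5035 ≈ -1.6689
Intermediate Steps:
z = -14/19 (z = -⅚ + (209/361)/6 = -⅚ + (209*(1/361))/6 = -⅚ + (⅙)*(11/19) = -⅚ + 11/114 = -14/19 ≈ -0.73684)
(443 + z)/(-84 - 181) = (443 - 14/19)/(-84 - 181) = (8403/19)/(-265) = (8403/19)*(-1/265) = -8403/5035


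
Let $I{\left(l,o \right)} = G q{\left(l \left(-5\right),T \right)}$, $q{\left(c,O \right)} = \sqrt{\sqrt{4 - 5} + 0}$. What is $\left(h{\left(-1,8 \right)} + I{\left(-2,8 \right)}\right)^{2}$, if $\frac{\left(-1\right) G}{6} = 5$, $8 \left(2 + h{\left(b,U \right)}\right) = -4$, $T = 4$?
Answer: $\frac{25 \left(1 + 12 \sqrt{i}\right)^{2}}{4} \approx 112.32 + 1006.1 i$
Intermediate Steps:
$h{\left(b,U \right)} = - \frac{5}{2}$ ($h{\left(b,U \right)} = -2 + \frac{1}{8} \left(-4\right) = -2 - \frac{1}{2} = - \frac{5}{2}$)
$q{\left(c,O \right)} = \sqrt{i}$ ($q{\left(c,O \right)} = \sqrt{\sqrt{-1} + 0} = \sqrt{i + 0} = \sqrt{i}$)
$G = -30$ ($G = \left(-6\right) 5 = -30$)
$I{\left(l,o \right)} = - 30 \sqrt{i}$
$\left(h{\left(-1,8 \right)} + I{\left(-2,8 \right)}\right)^{2} = \left(- \frac{5}{2} - 30 \sqrt{i}\right)^{2}$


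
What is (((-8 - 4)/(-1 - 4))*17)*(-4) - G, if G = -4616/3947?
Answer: -3197672/19735 ≈ -162.03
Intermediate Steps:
G = -4616/3947 (G = -4616*1/3947 = -4616/3947 ≈ -1.1695)
(((-8 - 4)/(-1 - 4))*17)*(-4) - G = (((-8 - 4)/(-1 - 4))*17)*(-4) - 1*(-4616/3947) = (-12/(-5)*17)*(-4) + 4616/3947 = (-12*(-⅕)*17)*(-4) + 4616/3947 = ((12/5)*17)*(-4) + 4616/3947 = (204/5)*(-4) + 4616/3947 = -816/5 + 4616/3947 = -3197672/19735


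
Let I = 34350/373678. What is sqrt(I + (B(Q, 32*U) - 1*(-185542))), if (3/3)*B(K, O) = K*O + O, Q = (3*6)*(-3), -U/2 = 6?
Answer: sqrt(7187518130622199)/186839 ≈ 453.76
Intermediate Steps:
U = -12 (U = -2*6 = -12)
Q = -54 (Q = 18*(-3) = -54)
B(K, O) = O + K*O (B(K, O) = K*O + O = O + K*O)
I = 17175/186839 (I = 34350*(1/373678) = 17175/186839 ≈ 0.091924)
sqrt(I + (B(Q, 32*U) - 1*(-185542))) = sqrt(17175/186839 + ((32*(-12))*(1 - 54) - 1*(-185542))) = sqrt(17175/186839 + (-384*(-53) + 185542)) = sqrt(17175/186839 + (20352 + 185542)) = sqrt(17175/186839 + 205894) = sqrt(38469046241/186839) = sqrt(7187518130622199)/186839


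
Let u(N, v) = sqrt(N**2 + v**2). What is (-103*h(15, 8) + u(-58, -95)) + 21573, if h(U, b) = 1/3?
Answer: 64616/3 + sqrt(12389) ≈ 21650.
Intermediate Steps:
h(U, b) = 1/3
(-103*h(15, 8) + u(-58, -95)) + 21573 = (-103*1/3 + sqrt((-58)**2 + (-95)**2)) + 21573 = (-103/3 + sqrt(3364 + 9025)) + 21573 = (-103/3 + sqrt(12389)) + 21573 = 64616/3 + sqrt(12389)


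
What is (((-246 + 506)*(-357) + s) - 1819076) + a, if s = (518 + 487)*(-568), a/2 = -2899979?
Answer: -8282694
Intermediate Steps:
a = -5799958 (a = 2*(-2899979) = -5799958)
s = -570840 (s = 1005*(-568) = -570840)
(((-246 + 506)*(-357) + s) - 1819076) + a = (((-246 + 506)*(-357) - 570840) - 1819076) - 5799958 = ((260*(-357) - 570840) - 1819076) - 5799958 = ((-92820 - 570840) - 1819076) - 5799958 = (-663660 - 1819076) - 5799958 = -2482736 - 5799958 = -8282694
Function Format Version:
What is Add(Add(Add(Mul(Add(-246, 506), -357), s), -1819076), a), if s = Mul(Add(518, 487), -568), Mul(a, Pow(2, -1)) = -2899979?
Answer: -8282694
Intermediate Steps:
a = -5799958 (a = Mul(2, -2899979) = -5799958)
s = -570840 (s = Mul(1005, -568) = -570840)
Add(Add(Add(Mul(Add(-246, 506), -357), s), -1819076), a) = Add(Add(Add(Mul(Add(-246, 506), -357), -570840), -1819076), -5799958) = Add(Add(Add(Mul(260, -357), -570840), -1819076), -5799958) = Add(Add(Add(-92820, -570840), -1819076), -5799958) = Add(Add(-663660, -1819076), -5799958) = Add(-2482736, -5799958) = -8282694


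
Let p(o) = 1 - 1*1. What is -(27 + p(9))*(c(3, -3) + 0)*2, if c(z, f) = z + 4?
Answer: -378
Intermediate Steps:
p(o) = 0 (p(o) = 1 - 1 = 0)
c(z, f) = 4 + z
-(27 + p(9))*(c(3, -3) + 0)*2 = -(27 + 0)*((4 + 3) + 0)*2 = -27*(7 + 0)*2 = -27*7*2 = -27*14 = -1*378 = -378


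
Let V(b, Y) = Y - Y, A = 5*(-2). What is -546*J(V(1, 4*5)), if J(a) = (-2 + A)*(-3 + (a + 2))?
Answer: -6552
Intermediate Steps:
A = -10
V(b, Y) = 0
J(a) = 12 - 12*a (J(a) = (-2 - 10)*(-3 + (a + 2)) = -12*(-3 + (2 + a)) = -12*(-1 + a) = 12 - 12*a)
-546*J(V(1, 4*5)) = -546*(12 - 12*0) = -546*(12 + 0) = -546*12 = -6552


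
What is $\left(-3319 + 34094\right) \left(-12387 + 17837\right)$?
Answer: $167723750$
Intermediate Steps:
$\left(-3319 + 34094\right) \left(-12387 + 17837\right) = 30775 \cdot 5450 = 167723750$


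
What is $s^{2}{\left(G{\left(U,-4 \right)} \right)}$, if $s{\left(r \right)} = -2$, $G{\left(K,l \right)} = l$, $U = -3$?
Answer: $4$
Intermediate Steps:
$s^{2}{\left(G{\left(U,-4 \right)} \right)} = \left(-2\right)^{2} = 4$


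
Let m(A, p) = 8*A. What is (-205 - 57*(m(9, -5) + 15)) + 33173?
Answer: 28009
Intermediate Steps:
(-205 - 57*(m(9, -5) + 15)) + 33173 = (-205 - 57*(8*9 + 15)) + 33173 = (-205 - 57*(72 + 15)) + 33173 = (-205 - 57*87) + 33173 = (-205 - 4959) + 33173 = -5164 + 33173 = 28009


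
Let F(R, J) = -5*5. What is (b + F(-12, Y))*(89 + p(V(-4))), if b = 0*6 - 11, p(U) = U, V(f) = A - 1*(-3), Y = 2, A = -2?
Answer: -3240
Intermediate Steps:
F(R, J) = -25
V(f) = 1 (V(f) = -2 - 1*(-3) = -2 + 3 = 1)
b = -11 (b = 0 - 11 = -11)
(b + F(-12, Y))*(89 + p(V(-4))) = (-11 - 25)*(89 + 1) = -36*90 = -3240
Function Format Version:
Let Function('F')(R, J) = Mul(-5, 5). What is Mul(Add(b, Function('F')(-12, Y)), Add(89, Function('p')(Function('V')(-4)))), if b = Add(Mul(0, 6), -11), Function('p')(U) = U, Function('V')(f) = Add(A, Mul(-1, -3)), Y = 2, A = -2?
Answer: -3240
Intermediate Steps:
Function('F')(R, J) = -25
Function('V')(f) = 1 (Function('V')(f) = Add(-2, Mul(-1, -3)) = Add(-2, 3) = 1)
b = -11 (b = Add(0, -11) = -11)
Mul(Add(b, Function('F')(-12, Y)), Add(89, Function('p')(Function('V')(-4)))) = Mul(Add(-11, -25), Add(89, 1)) = Mul(-36, 90) = -3240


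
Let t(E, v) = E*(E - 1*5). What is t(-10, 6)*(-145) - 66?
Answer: -21816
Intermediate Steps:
t(E, v) = E*(-5 + E) (t(E, v) = E*(E - 5) = E*(-5 + E))
t(-10, 6)*(-145) - 66 = -10*(-5 - 10)*(-145) - 66 = -10*(-15)*(-145) - 66 = 150*(-145) - 66 = -21750 - 66 = -21816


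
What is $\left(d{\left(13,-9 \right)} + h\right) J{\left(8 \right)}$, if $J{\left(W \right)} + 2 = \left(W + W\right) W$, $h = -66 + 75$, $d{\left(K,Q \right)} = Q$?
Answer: $0$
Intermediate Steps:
$h = 9$
$J{\left(W \right)} = -2 + 2 W^{2}$ ($J{\left(W \right)} = -2 + \left(W + W\right) W = -2 + 2 W W = -2 + 2 W^{2}$)
$\left(d{\left(13,-9 \right)} + h\right) J{\left(8 \right)} = \left(-9 + 9\right) \left(-2 + 2 \cdot 8^{2}\right) = 0 \left(-2 + 2 \cdot 64\right) = 0 \left(-2 + 128\right) = 0 \cdot 126 = 0$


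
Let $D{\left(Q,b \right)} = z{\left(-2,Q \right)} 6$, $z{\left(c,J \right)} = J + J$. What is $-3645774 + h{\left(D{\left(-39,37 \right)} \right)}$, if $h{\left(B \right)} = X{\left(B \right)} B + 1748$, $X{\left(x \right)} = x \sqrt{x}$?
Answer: $-3644026 + 1314144 i \sqrt{13} \approx -3.644 \cdot 10^{6} + 4.7382 \cdot 10^{6} i$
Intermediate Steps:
$z{\left(c,J \right)} = 2 J$
$X{\left(x \right)} = x^{\frac{3}{2}}$
$D{\left(Q,b \right)} = 12 Q$ ($D{\left(Q,b \right)} = 2 Q 6 = 12 Q$)
$h{\left(B \right)} = 1748 + B^{\frac{5}{2}}$ ($h{\left(B \right)} = B^{\frac{3}{2}} B + 1748 = B^{\frac{5}{2}} + 1748 = 1748 + B^{\frac{5}{2}}$)
$-3645774 + h{\left(D{\left(-39,37 \right)} \right)} = -3645774 + \left(1748 + \left(12 \left(-39\right)\right)^{\frac{5}{2}}\right) = -3645774 + \left(1748 + \left(-468\right)^{\frac{5}{2}}\right) = -3645774 + \left(1748 + 1314144 i \sqrt{13}\right) = -3644026 + 1314144 i \sqrt{13}$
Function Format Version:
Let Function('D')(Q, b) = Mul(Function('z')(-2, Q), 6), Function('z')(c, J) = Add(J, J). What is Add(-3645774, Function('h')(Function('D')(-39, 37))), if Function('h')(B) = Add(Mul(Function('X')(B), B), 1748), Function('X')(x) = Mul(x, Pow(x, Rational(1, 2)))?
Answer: Add(-3644026, Mul(1314144, I, Pow(13, Rational(1, 2)))) ≈ Add(-3.6440e+6, Mul(4.7382e+6, I))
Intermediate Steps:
Function('z')(c, J) = Mul(2, J)
Function('X')(x) = Pow(x, Rational(3, 2))
Function('D')(Q, b) = Mul(12, Q) (Function('D')(Q, b) = Mul(Mul(2, Q), 6) = Mul(12, Q))
Function('h')(B) = Add(1748, Pow(B, Rational(5, 2))) (Function('h')(B) = Add(Mul(Pow(B, Rational(3, 2)), B), 1748) = Add(Pow(B, Rational(5, 2)), 1748) = Add(1748, Pow(B, Rational(5, 2))))
Add(-3645774, Function('h')(Function('D')(-39, 37))) = Add(-3645774, Add(1748, Pow(Mul(12, -39), Rational(5, 2)))) = Add(-3645774, Add(1748, Pow(-468, Rational(5, 2)))) = Add(-3645774, Add(1748, Mul(1314144, I, Pow(13, Rational(1, 2))))) = Add(-3644026, Mul(1314144, I, Pow(13, Rational(1, 2))))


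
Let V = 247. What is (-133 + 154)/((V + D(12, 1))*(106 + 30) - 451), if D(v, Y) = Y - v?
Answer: 21/31645 ≈ 0.00066361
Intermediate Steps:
(-133 + 154)/((V + D(12, 1))*(106 + 30) - 451) = (-133 + 154)/((247 + (1 - 1*12))*(106 + 30) - 451) = 21/((247 + (1 - 12))*136 - 451) = 21/((247 - 11)*136 - 451) = 21/(236*136 - 451) = 21/(32096 - 451) = 21/31645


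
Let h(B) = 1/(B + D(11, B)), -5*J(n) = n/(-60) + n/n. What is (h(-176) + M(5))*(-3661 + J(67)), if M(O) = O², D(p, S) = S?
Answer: -3221293369/35200 ≈ -91514.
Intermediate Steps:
J(n) = -⅕ + n/300 (J(n) = -(n/(-60) + n/n)/5 = -(n*(-1/60) + 1)/5 = -(-n/60 + 1)/5 = -(1 - n/60)/5 = -⅕ + n/300)
h(B) = 1/(2*B) (h(B) = 1/(B + B) = 1/(2*B))
(h(-176) + M(5))*(-3661 + J(67)) = ((½)/(-176) + 5²)*(-3661 + (-⅕ + (1/300)*67)) = ((½)*(-1/176) + 25)*(-3661 + (-⅕ + 67/300)) = (-1/352 + 25)*(-3661 + 7/300) = (8799/352)*(-1098293/300) = -3221293369/35200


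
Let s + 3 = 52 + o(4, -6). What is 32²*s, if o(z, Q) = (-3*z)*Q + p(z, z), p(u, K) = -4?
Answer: 119808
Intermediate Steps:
o(z, Q) = -4 - 3*Q*z (o(z, Q) = (-3*z)*Q - 4 = -3*Q*z - 4 = -4 - 3*Q*z)
s = 117 (s = -3 + (52 + (-4 - 3*(-6)*4)) = -3 + (52 + (-4 + 72)) = -3 + (52 + 68) = -3 + 120 = 117)
32²*s = 32²*117 = 1024*117 = 119808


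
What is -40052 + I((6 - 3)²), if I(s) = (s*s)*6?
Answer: -39566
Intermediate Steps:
I(s) = 6*s² (I(s) = s²*6 = 6*s²)
-40052 + I((6 - 3)²) = -40052 + 6*((6 - 3)²)² = -40052 + 6*(3²)² = -40052 + 6*9² = -40052 + 6*81 = -40052 + 486 = -39566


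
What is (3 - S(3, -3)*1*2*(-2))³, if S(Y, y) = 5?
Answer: 12167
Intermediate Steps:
(3 - S(3, -3)*1*2*(-2))³ = (3 - 5*1*2*(-2))³ = (3 - 5*(-4))³ = (3 - 1*(-20))³ = (3 + 20)³ = 23³ = 12167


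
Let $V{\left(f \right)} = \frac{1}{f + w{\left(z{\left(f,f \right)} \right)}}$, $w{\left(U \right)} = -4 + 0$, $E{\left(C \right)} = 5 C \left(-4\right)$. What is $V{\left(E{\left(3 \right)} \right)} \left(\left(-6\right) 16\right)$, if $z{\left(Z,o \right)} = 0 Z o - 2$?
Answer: $\frac{3}{2} \approx 1.5$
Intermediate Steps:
$E{\left(C \right)} = - 20 C$
$z{\left(Z,o \right)} = -2$ ($z{\left(Z,o \right)} = 0 o - 2 = 0 - 2 = -2$)
$w{\left(U \right)} = -4$
$V{\left(f \right)} = \frac{1}{-4 + f}$ ($V{\left(f \right)} = \frac{1}{f - 4} = \frac{1}{-4 + f}$)
$V{\left(E{\left(3 \right)} \right)} \left(\left(-6\right) 16\right) = \frac{\left(-6\right) 16}{-4 - 60} = \frac{1}{-4 - 60} \left(-96\right) = \frac{1}{-64} \left(-96\right) = \left(- \frac{1}{64}\right) \left(-96\right) = \frac{3}{2}$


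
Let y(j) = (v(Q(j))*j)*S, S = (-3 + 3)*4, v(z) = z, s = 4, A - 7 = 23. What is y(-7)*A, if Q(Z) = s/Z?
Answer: 0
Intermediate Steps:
A = 30 (A = 7 + 23 = 30)
Q(Z) = 4/Z
S = 0 (S = 0*4 = 0)
y(j) = 0 (y(j) = ((4/j)*j)*0 = 4*0 = 0)
y(-7)*A = 0*30 = 0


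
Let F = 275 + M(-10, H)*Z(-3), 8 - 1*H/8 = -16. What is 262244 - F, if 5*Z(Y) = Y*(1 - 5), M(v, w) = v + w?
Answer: 1307661/5 ≈ 2.6153e+5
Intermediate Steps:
H = 192 (H = 64 - 8*(-16) = 64 + 128 = 192)
Z(Y) = -4*Y/5 (Z(Y) = (Y*(1 - 5))/5 = (Y*(-4))/5 = (-4*Y)/5 = -4*Y/5)
F = 3559/5 (F = 275 + (-10 + 192)*(-⅘*(-3)) = 275 + 182*(12/5) = 275 + 2184/5 = 3559/5 ≈ 711.80)
262244 - F = 262244 - 1*3559/5 = 262244 - 3559/5 = 1307661/5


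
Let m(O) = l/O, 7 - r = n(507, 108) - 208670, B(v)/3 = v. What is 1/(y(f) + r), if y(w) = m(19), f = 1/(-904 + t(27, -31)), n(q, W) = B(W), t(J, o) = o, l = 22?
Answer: 19/3958729 ≈ 4.7995e-6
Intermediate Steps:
B(v) = 3*v
n(q, W) = 3*W
r = 208353 (r = 7 - (3*108 - 208670) = 7 - (324 - 208670) = 7 - 1*(-208346) = 7 + 208346 = 208353)
f = -1/935 (f = 1/(-904 - 31) = 1/(-935) = -1/935 ≈ -0.0010695)
m(O) = 22/O
y(w) = 22/19
1/(y(f) + r) = 1/(22/19 + 208353) = 1/(3958729/19) = 19/3958729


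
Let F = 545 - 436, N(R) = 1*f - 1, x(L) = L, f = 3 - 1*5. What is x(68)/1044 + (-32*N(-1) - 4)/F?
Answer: 25865/28449 ≈ 0.90917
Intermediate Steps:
f = -2 (f = 3 - 5 = -2)
N(R) = -3 (N(R) = 1*(-2) - 1 = -2 - 1 = -3)
F = 109
x(68)/1044 + (-32*N(-1) - 4)/F = 68/1044 + (-32*(-3) - 4)/109 = 68*(1/1044) + (96 - 4)*(1/109) = 17/261 + 92*(1/109) = 17/261 + 92/109 = 25865/28449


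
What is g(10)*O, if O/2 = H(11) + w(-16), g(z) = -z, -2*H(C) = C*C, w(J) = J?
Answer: 1530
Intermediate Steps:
H(C) = -C²/2 (H(C) = -C*C/2 = -C²/2)
O = -153 (O = 2*(-½*11² - 16) = 2*(-½*121 - 16) = 2*(-121/2 - 16) = 2*(-153/2) = -153)
g(10)*O = -1*10*(-153) = -10*(-153) = 1530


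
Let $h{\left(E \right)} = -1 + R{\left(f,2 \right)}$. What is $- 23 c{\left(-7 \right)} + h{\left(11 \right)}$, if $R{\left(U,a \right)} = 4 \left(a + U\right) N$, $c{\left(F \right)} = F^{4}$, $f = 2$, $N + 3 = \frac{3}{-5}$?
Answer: $- \frac{276408}{5} \approx -55282.0$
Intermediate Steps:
$N = - \frac{18}{5}$ ($N = -3 + \frac{3}{-5} = -3 + 3 \left(- \frac{1}{5}\right) = -3 - \frac{3}{5} = - \frac{18}{5} \approx -3.6$)
$R{\left(U,a \right)} = - \frac{72 U}{5} - \frac{72 a}{5}$ ($R{\left(U,a \right)} = 4 \left(a + U\right) \left(- \frac{18}{5}\right) = 4 \left(U + a\right) \left(- \frac{18}{5}\right) = \left(4 U + 4 a\right) \left(- \frac{18}{5}\right) = - \frac{72 U}{5} - \frac{72 a}{5}$)
$h{\left(E \right)} = - \frac{293}{5}$ ($h{\left(E \right)} = -1 - \frac{288}{5} = - \frac{293}{5}$)
$- 23 c{\left(-7 \right)} + h{\left(11 \right)} = - 23 \left(-7\right)^{4} - \frac{293}{5} = \left(-23\right) 2401 - \frac{293}{5} = -55223 - \frac{293}{5} = - \frac{276408}{5}$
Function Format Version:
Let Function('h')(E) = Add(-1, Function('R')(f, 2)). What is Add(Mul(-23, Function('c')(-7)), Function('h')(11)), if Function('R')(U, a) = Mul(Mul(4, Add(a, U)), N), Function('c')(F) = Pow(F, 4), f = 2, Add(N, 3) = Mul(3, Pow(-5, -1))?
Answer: Rational(-276408, 5) ≈ -55282.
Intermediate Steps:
N = Rational(-18, 5) (N = Add(-3, Mul(3, Pow(-5, -1))) = Add(-3, Mul(3, Rational(-1, 5))) = Add(-3, Rational(-3, 5)) = Rational(-18, 5) ≈ -3.6000)
Function('R')(U, a) = Add(Mul(Rational(-72, 5), U), Mul(Rational(-72, 5), a)) (Function('R')(U, a) = Mul(Mul(4, Add(a, U)), Rational(-18, 5)) = Mul(Mul(4, Add(U, a)), Rational(-18, 5)) = Mul(Add(Mul(4, U), Mul(4, a)), Rational(-18, 5)) = Add(Mul(Rational(-72, 5), U), Mul(Rational(-72, 5), a)))
Function('h')(E) = Rational(-293, 5) (Function('h')(E) = Add(-1, Add(Mul(Rational(-72, 5), 2), Mul(Rational(-72, 5), 2))) = Add(-1, Add(Rational(-144, 5), Rational(-144, 5))) = Add(-1, Rational(-288, 5)) = Rational(-293, 5))
Add(Mul(-23, Function('c')(-7)), Function('h')(11)) = Add(Mul(-23, Pow(-7, 4)), Rational(-293, 5)) = Add(Mul(-23, 2401), Rational(-293, 5)) = Add(-55223, Rational(-293, 5)) = Rational(-276408, 5)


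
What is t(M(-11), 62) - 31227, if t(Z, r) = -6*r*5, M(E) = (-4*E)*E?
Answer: -33087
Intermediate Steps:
M(E) = -4*E²
t(Z, r) = -30*r
t(M(-11), 62) - 31227 = -30*62 - 31227 = -1860 - 31227 = -33087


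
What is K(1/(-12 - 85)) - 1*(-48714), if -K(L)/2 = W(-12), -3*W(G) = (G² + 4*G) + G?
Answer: 48770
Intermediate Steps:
W(G) = -5*G/3 - G²/3 (W(G) = -((G² + 4*G) + G)/3 = -(G² + 5*G)/3 = -5*G/3 - G²/3)
K(L) = 56 (K(L) = -(-2)*(-12)*(5 - 12)/3 = -(-2)*(-12)*(-7)/3 = -2*(-28) = 56)
K(1/(-12 - 85)) - 1*(-48714) = 56 - 1*(-48714) = 56 + 48714 = 48770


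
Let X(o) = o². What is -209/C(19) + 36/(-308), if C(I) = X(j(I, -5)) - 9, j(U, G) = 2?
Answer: 16048/385 ≈ 41.683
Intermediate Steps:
C(I) = -5 (C(I) = 2² - 9 = 4 - 9 = -5)
-209/C(19) + 36/(-308) = -209/(-5) + 36/(-308) = -209*(-⅕) + 36*(-1/308) = 209/5 - 9/77 = 16048/385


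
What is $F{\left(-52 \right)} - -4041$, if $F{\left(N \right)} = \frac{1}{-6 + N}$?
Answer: $\frac{234377}{58} \approx 4041.0$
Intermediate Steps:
$F{\left(-52 \right)} - -4041 = \frac{1}{-6 - 52} - -4041 = \frac{1}{-58} + 4041 = - \frac{1}{58} + 4041 = \frac{234377}{58}$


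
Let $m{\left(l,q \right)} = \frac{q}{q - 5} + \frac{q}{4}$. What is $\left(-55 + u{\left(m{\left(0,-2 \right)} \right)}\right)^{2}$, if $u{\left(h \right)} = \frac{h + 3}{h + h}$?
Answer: $\frac{15129}{4} \approx 3782.3$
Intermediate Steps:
$m{\left(l,q \right)} = \frac{q}{4} + \frac{q}{-5 + q}$ ($m{\left(l,q \right)} = \frac{q}{-5 + q} + q \frac{1}{4} = \frac{q}{-5 + q} + \frac{q}{4} = \frac{q}{4} + \frac{q}{-5 + q}$)
$u{\left(h \right)} = \frac{3 + h}{2 h}$
$\left(-55 + u{\left(m{\left(0,-2 \right)} \right)}\right)^{2} = \left(-55 + \frac{3 + \frac{1}{4} \left(-2\right) \frac{1}{-5 - 2} \left(-1 - 2\right)}{2 \cdot \frac{1}{4} \left(-2\right) \frac{1}{-5 - 2} \left(-1 - 2\right)}\right)^{2} = \left(-55 + \frac{3 + \frac{1}{4} \left(-2\right) \frac{1}{-7} \left(-3\right)}{2 \cdot \frac{1}{4} \left(-2\right) \frac{1}{-7} \left(-3\right)}\right)^{2} = \left(-55 + \frac{3 + \frac{1}{4} \left(-2\right) \left(- \frac{1}{7}\right) \left(-3\right)}{2 \cdot \frac{1}{4} \left(-2\right) \left(- \frac{1}{7}\right) \left(-3\right)}\right)^{2} = \left(-55 + \frac{3 - \frac{3}{14}}{2 \left(- \frac{3}{14}\right)}\right)^{2} = \left(-55 + \frac{1}{2} \left(- \frac{14}{3}\right) \frac{39}{14}\right)^{2} = \left(-55 - \frac{13}{2}\right)^{2} = \left(- \frac{123}{2}\right)^{2} = \frac{15129}{4}$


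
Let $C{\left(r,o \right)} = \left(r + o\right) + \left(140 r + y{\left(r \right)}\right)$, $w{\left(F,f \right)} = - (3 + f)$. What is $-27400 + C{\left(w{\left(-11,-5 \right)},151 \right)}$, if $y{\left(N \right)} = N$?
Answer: $-26965$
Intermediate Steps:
$w{\left(F,f \right)} = -3 - f$
$C{\left(r,o \right)} = o + 142 r$ ($C{\left(r,o \right)} = \left(r + o\right) + \left(140 r + r\right) = \left(o + r\right) + 141 r = o + 142 r$)
$-27400 + C{\left(w{\left(-11,-5 \right)},151 \right)} = -27400 + \left(151 + 142 \left(-3 - -5\right)\right) = -27400 + \left(151 + 142 \left(-3 + 5\right)\right) = -27400 + \left(151 + 142 \cdot 2\right) = -27400 + \left(151 + 284\right) = -27400 + 435 = -26965$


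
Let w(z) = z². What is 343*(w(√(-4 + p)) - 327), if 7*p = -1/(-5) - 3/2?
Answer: -1135967/10 ≈ -1.1360e+5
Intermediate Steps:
p = -13/70 (p = (-1/(-5) - 3/2)/7 = (-1*(-⅕) - 3*½)/7 = (⅕ - 3/2)/7 = (⅐)*(-13/10) = -13/70 ≈ -0.18571)
343*(w(√(-4 + p)) - 327) = 343*((√(-4 - 13/70))² - 327) = 343*((√(-293/70))² - 327) = 343*((I*√20510/70)² - 327) = 343*(-293/70 - 327) = 343*(-23183/70) = -1135967/10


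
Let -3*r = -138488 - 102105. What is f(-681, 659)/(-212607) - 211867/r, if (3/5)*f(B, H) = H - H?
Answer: -635601/240593 ≈ -2.6418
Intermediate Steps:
f(B, H) = 0 (f(B, H) = 5*(H - H)/3 = (5/3)*0 = 0)
r = 240593/3 (r = -(-138488 - 102105)/3 = -⅓*(-240593) = 240593/3 ≈ 80198.)
f(-681, 659)/(-212607) - 211867/r = 0/(-212607) - 211867/240593/3 = 0*(-1/212607) - 211867*3/240593 = 0 - 635601/240593 = -635601/240593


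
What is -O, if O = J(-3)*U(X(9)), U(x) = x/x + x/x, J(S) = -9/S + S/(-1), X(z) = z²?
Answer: -12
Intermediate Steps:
J(S) = -S - 9/S (J(S) = -9/S + S*(-1) = -9/S - S = -S - 9/S)
U(x) = 2 (U(x) = 1 + 1 = 2)
O = 12 (O = (-1*(-3) - 9/(-3))*2 = (3 - 9*(-⅓))*2 = (3 + 3)*2 = 6*2 = 12)
-O = -1*12 = -12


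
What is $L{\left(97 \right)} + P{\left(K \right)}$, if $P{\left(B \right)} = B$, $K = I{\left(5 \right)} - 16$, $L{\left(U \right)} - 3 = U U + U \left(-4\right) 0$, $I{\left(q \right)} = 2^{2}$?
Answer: $9400$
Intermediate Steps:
$I{\left(q \right)} = 4$
$L{\left(U \right)} = 3 + U^{2}$ ($L{\left(U \right)} = 3 + \left(U U + U \left(-4\right) 0\right) = 3 + \left(U^{2} + - 4 U 0\right) = 3 + \left(U^{2} + 0\right) = 3 + U^{2}$)
$K = -12$ ($K = 4 - 16 = -12$)
$L{\left(97 \right)} + P{\left(K \right)} = \left(3 + 97^{2}\right) - 12 = \left(3 + 9409\right) - 12 = 9412 - 12 = 9400$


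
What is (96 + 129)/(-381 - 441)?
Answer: -75/274 ≈ -0.27372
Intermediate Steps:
(96 + 129)/(-381 - 441) = 225/(-822) = 225*(-1/822) = -75/274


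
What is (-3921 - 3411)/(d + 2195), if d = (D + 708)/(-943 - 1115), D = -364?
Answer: -7544628/2258483 ≈ -3.3406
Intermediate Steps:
d = -172/1029 (d = (-364 + 708)/(-943 - 1115) = 344/(-2058) = 344*(-1/2058) = -172/1029 ≈ -0.16715)
(-3921 - 3411)/(d + 2195) = (-3921 - 3411)/(-172/1029 + 2195) = -7332/2258483/1029 = -7332*1029/2258483 = -7544628/2258483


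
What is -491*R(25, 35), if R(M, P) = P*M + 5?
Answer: -432080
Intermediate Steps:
R(M, P) = 5 + M*P (R(M, P) = M*P + 5 = 5 + M*P)
-491*R(25, 35) = -491*(5 + 25*35) = -491*(5 + 875) = -491*880 = -432080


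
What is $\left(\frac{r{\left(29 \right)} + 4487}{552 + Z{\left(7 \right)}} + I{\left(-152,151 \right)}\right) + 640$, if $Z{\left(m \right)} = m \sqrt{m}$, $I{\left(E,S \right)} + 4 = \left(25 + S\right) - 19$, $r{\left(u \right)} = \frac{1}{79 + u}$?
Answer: $\frac{2194515919}{2739249} - \frac{3392179 \sqrt{7}}{32870988} \approx 800.87$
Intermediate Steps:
$I{\left(E,S \right)} = 2 + S$ ($I{\left(E,S \right)} = -4 + \left(\left(25 + S\right) - 19\right) = -4 + \left(6 + S\right) = 2 + S$)
$Z{\left(m \right)} = m^{\frac{3}{2}}$
$\left(\frac{r{\left(29 \right)} + 4487}{552 + Z{\left(7 \right)}} + I{\left(-152,151 \right)}\right) + 640 = \left(\frac{\frac{1}{79 + 29} + 4487}{552 + 7^{\frac{3}{2}}} + \left(2 + 151\right)\right) + 640 = \left(\frac{\frac{1}{108} + 4487}{552 + 7 \sqrt{7}} + 153\right) + 640 = \left(\frac{484597}{108 \left(552 + 7 \sqrt{7}\right)} + 153\right) + 640 = \left(153 + \frac{484597}{108 \left(552 + 7 \sqrt{7}\right)}\right) + 640 = 793 + \frac{484597}{108 \left(552 + 7 \sqrt{7}\right)}$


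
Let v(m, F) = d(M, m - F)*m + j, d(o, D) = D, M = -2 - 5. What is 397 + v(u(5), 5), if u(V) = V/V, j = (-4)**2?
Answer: 409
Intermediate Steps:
j = 16
u(V) = 1
M = -7
v(m, F) = 16 + m*(m - F) (v(m, F) = (m - F)*m + 16 = m*(m - F) + 16 = 16 + m*(m - F))
397 + v(u(5), 5) = 397 + (16 - 1*1*(5 - 1*1)) = 397 + (16 - 1*1*(5 - 1)) = 397 + (16 - 1*1*4) = 397 + (16 - 4) = 397 + 12 = 409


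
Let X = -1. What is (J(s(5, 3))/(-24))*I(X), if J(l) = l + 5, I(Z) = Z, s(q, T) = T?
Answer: ⅓ ≈ 0.33333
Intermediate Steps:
J(l) = 5 + l
(J(s(5, 3))/(-24))*I(X) = ((5 + 3)/(-24))*(-1) = (8*(-1/24))*(-1) = -⅓*(-1) = ⅓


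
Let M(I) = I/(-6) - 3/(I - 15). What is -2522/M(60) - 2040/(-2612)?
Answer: 24780000/98603 ≈ 251.31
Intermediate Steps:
M(I) = -3/(-15 + I) - I/6 (M(I) = I*(-⅙) - 3/(-15 + I) = -I/6 - 3/(-15 + I) = -3/(-15 + I) - I/6)
-2522/M(60) - 2040/(-2612) = -2522*6*(-15 + 60)/(-18 - 1*60² + 15*60) - 2040/(-2612) = -2522*270/(-18 - 1*3600 + 900) - 2040*(-1/2612) = -2522*270/(-18 - 3600 + 900) + 510/653 = -2522/((⅙)*(1/45)*(-2718)) + 510/653 = -2522/(-151/15) + 510/653 = -2522*(-15/151) + 510/653 = 37830/151 + 510/653 = 24780000/98603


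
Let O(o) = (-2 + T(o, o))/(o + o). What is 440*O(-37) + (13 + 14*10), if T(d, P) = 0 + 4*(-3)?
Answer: 8741/37 ≈ 236.24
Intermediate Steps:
T(d, P) = -12 (T(d, P) = 0 - 12 = -12)
O(o) = -7/o (O(o) = (-2 - 12)/(o + o) = -14*1/(2*o) = -7/o)
440*O(-37) + (13 + 14*10) = 440*(-7/(-37)) + (13 + 14*10) = 440*(-7*(-1/37)) + (13 + 140) = 440*(7/37) + 153 = 3080/37 + 153 = 8741/37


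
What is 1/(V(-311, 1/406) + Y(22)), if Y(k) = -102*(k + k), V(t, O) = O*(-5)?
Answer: -406/1822133 ≈ -0.00022282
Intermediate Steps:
V(t, O) = -5*O
Y(k) = -204*k
1/(V(-311, 1/406) + Y(22)) = 1/(-5/406 - 204*22) = 1/(-5*1/406 - 4488) = 1/(-5/406 - 4488) = 1/(-1822133/406) = -406/1822133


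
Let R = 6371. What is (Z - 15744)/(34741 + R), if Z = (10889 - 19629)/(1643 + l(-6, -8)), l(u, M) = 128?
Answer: -303167/791406 ≈ -0.38307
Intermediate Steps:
Z = -380/77 (Z = (10889 - 19629)/(1643 + 128) = -8740/1771 = -8740*1/1771 = -380/77 ≈ -4.9351)
(Z - 15744)/(34741 + R) = (-380/77 - 15744)/(34741 + 6371) = -1212668/77/41112 = -1212668/77*1/41112 = -303167/791406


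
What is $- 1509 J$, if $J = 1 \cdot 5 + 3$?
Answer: $-12072$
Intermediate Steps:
$J = 8$ ($J = 5 + 3 = 8$)
$- 1509 J = \left(-1509\right) 8 = -12072$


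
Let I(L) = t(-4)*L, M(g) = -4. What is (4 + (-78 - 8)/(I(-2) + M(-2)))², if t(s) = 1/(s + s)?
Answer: 163216/225 ≈ 725.40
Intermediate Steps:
t(s) = 1/(2*s)
I(L) = -L/8 (I(L) = ((½)/(-4))*L = ((½)*(-¼))*L = -L/8)
(4 + (-78 - 8)/(I(-2) + M(-2)))² = (4 + (-78 - 8)/(-⅛*(-2) - 4))² = (4 - 86/(¼ - 4))² = (4 - 86/(-15/4))² = (4 - 86*(-4/15))² = (4 + 344/15)² = (404/15)² = 163216/225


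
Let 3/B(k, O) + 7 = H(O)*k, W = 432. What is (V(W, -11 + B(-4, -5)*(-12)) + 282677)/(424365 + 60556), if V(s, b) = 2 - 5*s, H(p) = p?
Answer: 280519/484921 ≈ 0.57848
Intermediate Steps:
B(k, O) = 3/(-7 + O*k)
(V(W, -11 + B(-4, -5)*(-12)) + 282677)/(424365 + 60556) = ((2 - 5*432) + 282677)/(424365 + 60556) = ((2 - 2160) + 282677)/484921 = (-2158 + 282677)*(1/484921) = 280519*(1/484921) = 280519/484921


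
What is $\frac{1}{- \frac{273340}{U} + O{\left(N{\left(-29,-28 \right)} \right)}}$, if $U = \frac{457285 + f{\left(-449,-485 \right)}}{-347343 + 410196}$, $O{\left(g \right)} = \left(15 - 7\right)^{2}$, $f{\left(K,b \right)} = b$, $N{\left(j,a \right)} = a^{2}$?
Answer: $- \frac{22840}{857550191} \approx -2.6634 \cdot 10^{-5}$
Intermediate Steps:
$O{\left(g \right)} = 64$ ($O{\left(g \right)} = 8^{2} = 64$)
$U = \frac{456800}{62853}$ ($U = \frac{457285 - 485}{-347343 + 410196} = \frac{456800}{62853} \approx 7.2678$)
$\frac{1}{- \frac{273340}{U} + O{\left(N{\left(-29,-28 \right)} \right)}} = \frac{1}{- \frac{273340}{\frac{456800}{62853}} + 64} = \frac{1}{\left(-273340\right) \frac{62853}{456800} + 64} = \frac{1}{- \frac{859011951}{22840} + 64} = \frac{1}{- \frac{857550191}{22840}} = - \frac{22840}{857550191}$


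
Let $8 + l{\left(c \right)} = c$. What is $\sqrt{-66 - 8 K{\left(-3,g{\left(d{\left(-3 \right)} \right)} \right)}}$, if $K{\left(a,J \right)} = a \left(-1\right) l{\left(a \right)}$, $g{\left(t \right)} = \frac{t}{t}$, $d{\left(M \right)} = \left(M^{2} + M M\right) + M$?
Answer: $3 \sqrt{22} \approx 14.071$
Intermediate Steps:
$l{\left(c \right)} = -8 + c$
$d{\left(M \right)} = M + 2 M^{2}$ ($d{\left(M \right)} = \left(M^{2} + M^{2}\right) + M = 2 M^{2} + M = M + 2 M^{2}$)
$g{\left(t \right)} = 1$
$K{\left(a,J \right)} = - a \left(-8 + a\right)$ ($K{\left(a,J \right)} = a \left(-1\right) \left(-8 + a\right) = - a \left(-8 + a\right)$)
$\sqrt{-66 - 8 K{\left(-3,g{\left(d{\left(-3 \right)} \right)} \right)}} = \sqrt{-66 - 8 \left(- 3 \left(8 - -3\right)\right)} = \sqrt{-66 - 8 \left(- 3 \left(8 + 3\right)\right)} = \sqrt{-66 - 8 \left(\left(-3\right) 11\right)} = \sqrt{-66 - -264} = \sqrt{-66 + 264} = \sqrt{198} = 3 \sqrt{22}$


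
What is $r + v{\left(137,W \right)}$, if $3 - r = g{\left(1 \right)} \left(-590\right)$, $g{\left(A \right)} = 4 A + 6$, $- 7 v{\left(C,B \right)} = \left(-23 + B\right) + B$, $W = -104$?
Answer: $5936$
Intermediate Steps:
$v{\left(C,B \right)} = \frac{23}{7} - \frac{2 B}{7}$ ($v{\left(C,B \right)} = - \frac{\left(-23 + B\right) + B}{7} = - \frac{-23 + 2 B}{7} = \frac{23}{7} - \frac{2 B}{7}$)
$g{\left(A \right)} = 6 + 4 A$
$r = 5903$ ($r = 3 - \left(6 + 4 \cdot 1\right) \left(-590\right) = 3 - \left(6 + 4\right) \left(-590\right) = 3 - 10 \left(-590\right) = 3 - -5900 = 3 + 5900 = 5903$)
$r + v{\left(137,W \right)} = 5903 + \left(\frac{23}{7} - - \frac{208}{7}\right) = 5903 + \left(\frac{23}{7} + \frac{208}{7}\right) = 5903 + 33 = 5936$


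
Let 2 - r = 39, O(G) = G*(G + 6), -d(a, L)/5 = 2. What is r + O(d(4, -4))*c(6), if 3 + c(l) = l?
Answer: 83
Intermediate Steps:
d(a, L) = -10 (d(a, L) = -5*2 = -10)
c(l) = -3 + l
O(G) = G*(6 + G)
r = -37 (r = 2 - 1*39 = 2 - 39 = -37)
r + O(d(4, -4))*c(6) = -37 + (-10*(6 - 10))*(-3 + 6) = -37 - 10*(-4)*3 = -37 + 40*3 = -37 + 120 = 83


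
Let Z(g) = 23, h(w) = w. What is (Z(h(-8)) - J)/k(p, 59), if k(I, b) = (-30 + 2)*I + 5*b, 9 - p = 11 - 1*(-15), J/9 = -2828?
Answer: 25475/771 ≈ 33.042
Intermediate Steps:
J = -25452 (J = 9*(-2828) = -25452)
p = -17 (p = 9 - (11 - 1*(-15)) = 9 - (11 + 15) = 9 - 1*26 = 9 - 26 = -17)
k(I, b) = -28*I + 5*b
(Z(h(-8)) - J)/k(p, 59) = (23 - 1*(-25452))/(-28*(-17) + 5*59) = (23 + 25452)/(476 + 295) = 25475/771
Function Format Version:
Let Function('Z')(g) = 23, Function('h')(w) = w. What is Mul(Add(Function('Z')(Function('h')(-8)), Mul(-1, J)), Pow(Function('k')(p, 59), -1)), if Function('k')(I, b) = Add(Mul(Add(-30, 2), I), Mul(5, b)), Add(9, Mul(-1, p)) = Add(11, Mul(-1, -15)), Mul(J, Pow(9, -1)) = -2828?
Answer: Rational(25475, 771) ≈ 33.042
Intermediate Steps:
J = -25452 (J = Mul(9, -2828) = -25452)
p = -17 (p = Add(9, Mul(-1, Add(11, Mul(-1, -15)))) = Add(9, Mul(-1, Add(11, 15))) = Add(9, Mul(-1, 26)) = Add(9, -26) = -17)
Function('k')(I, b) = Add(Mul(-28, I), Mul(5, b))
Mul(Add(Function('Z')(Function('h')(-8)), Mul(-1, J)), Pow(Function('k')(p, 59), -1)) = Mul(Add(23, Mul(-1, -25452)), Pow(Add(Mul(-28, -17), Mul(5, 59)), -1)) = Mul(Add(23, 25452), Pow(Add(476, 295), -1)) = Mul(25475, Pow(771, -1)) = Mul(25475, Rational(1, 771)) = Rational(25475, 771)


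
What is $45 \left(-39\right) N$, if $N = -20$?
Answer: $35100$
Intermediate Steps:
$45 \left(-39\right) N = 45 \left(-39\right) \left(-20\right) = \left(-1755\right) \left(-20\right) = 35100$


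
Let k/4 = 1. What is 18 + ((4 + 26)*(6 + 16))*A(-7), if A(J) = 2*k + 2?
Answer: 6618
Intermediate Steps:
k = 4 (k = 4*1 = 4)
A(J) = 10 (A(J) = 2*4 + 2 = 8 + 2 = 10)
18 + ((4 + 26)*(6 + 16))*A(-7) = 18 + ((4 + 26)*(6 + 16))*10 = 18 + (30*22)*10 = 18 + 660*10 = 18 + 6600 = 6618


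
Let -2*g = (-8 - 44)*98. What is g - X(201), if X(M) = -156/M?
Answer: 170768/67 ≈ 2548.8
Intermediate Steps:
g = 2548 (g = -(-8 - 44)*98/2 = -(-26)*98 = -½*(-5096) = 2548)
g - X(201) = 2548 - (-156)/201 = 2548 - 1*(-52/67) = 2548 + 52/67 = 170768/67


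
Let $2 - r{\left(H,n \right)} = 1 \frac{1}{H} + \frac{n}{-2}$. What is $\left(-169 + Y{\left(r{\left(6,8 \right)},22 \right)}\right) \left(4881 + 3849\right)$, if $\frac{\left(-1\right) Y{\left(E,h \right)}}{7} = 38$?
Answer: $-3797550$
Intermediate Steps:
$r{\left(H,n \right)} = 2 + \frac{n}{2} - \frac{1}{H}$ ($r{\left(H,n \right)} = 2 - \left(1 \frac{1}{H} + \frac{n}{-2}\right) = 2 - \left(\frac{1}{H} + n \left(- \frac{1}{2}\right)\right) = 2 - \left(\frac{1}{H} - \frac{n}{2}\right) = 2 + \left(\frac{n}{2} - \frac{1}{H}\right) = 2 + \frac{n}{2} - \frac{1}{H}$)
$Y{\left(E,h \right)} = -266$ ($Y{\left(E,h \right)} = \left(-7\right) 38 = -266$)
$\left(-169 + Y{\left(r{\left(6,8 \right)},22 \right)}\right) \left(4881 + 3849\right) = \left(-169 - 266\right) \left(4881 + 3849\right) = \left(-435\right) 8730 = -3797550$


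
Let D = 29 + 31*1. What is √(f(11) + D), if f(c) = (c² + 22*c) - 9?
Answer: 3*√46 ≈ 20.347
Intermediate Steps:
f(c) = -9 + c² + 22*c
D = 60 (D = 29 + 31 = 60)
√(f(11) + D) = √((-9 + 11² + 22*11) + 60) = √((-9 + 121 + 242) + 60) = √(354 + 60) = √414 = 3*√46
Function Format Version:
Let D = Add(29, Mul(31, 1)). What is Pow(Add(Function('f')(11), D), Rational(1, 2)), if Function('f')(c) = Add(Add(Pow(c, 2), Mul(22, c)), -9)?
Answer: Mul(3, Pow(46, Rational(1, 2))) ≈ 20.347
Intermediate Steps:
Function('f')(c) = Add(-9, Pow(c, 2), Mul(22, c))
D = 60 (D = Add(29, 31) = 60)
Pow(Add(Function('f')(11), D), Rational(1, 2)) = Pow(Add(Add(-9, Pow(11, 2), Mul(22, 11)), 60), Rational(1, 2)) = Pow(Add(Add(-9, 121, 242), 60), Rational(1, 2)) = Pow(Add(354, 60), Rational(1, 2)) = Pow(414, Rational(1, 2)) = Mul(3, Pow(46, Rational(1, 2)))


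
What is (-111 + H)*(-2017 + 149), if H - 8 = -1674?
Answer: 3319436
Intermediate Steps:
H = -1666 (H = 8 - 1674 = -1666)
(-111 + H)*(-2017 + 149) = (-111 - 1666)*(-2017 + 149) = -1777*(-1868) = 3319436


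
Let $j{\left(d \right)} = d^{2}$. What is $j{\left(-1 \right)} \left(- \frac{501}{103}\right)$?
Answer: $- \frac{501}{103} \approx -4.8641$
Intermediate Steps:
$j{\left(-1 \right)} \left(- \frac{501}{103}\right) = \left(-1\right)^{2} \left(- \frac{501}{103}\right) = 1 \left(\left(-501\right) \frac{1}{103}\right) = 1 \left(- \frac{501}{103}\right) = - \frac{501}{103}$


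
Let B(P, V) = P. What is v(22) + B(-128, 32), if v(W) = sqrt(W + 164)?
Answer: -128 + sqrt(186) ≈ -114.36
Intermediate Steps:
v(W) = sqrt(164 + W)
v(22) + B(-128, 32) = sqrt(164 + 22) - 128 = sqrt(186) - 128 = -128 + sqrt(186)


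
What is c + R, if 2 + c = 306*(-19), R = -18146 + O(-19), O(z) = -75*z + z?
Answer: -22556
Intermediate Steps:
O(z) = -74*z
R = -16740 (R = -18146 - 74*(-19) = -18146 + 1406 = -16740)
c = -5816 (c = -2 + 306*(-19) = -2 - 5814 = -5816)
c + R = -5816 - 16740 = -22556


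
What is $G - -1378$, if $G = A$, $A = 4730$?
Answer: $6108$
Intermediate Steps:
$G = 4730$
$G - -1378 = 4730 - -1378 = 4730 + 1378 = 6108$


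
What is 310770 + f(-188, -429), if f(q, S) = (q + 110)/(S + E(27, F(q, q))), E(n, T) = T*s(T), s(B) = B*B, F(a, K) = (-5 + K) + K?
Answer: 2864614152163/9217795 ≈ 3.1077e+5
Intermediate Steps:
F(a, K) = -5 + 2*K
s(B) = B²
E(n, T) = T³ (E(n, T) = T*T² = T³)
f(q, S) = (110 + q)/(S + (-5 + 2*q)³) (f(q, S) = (q + 110)/(S + (-5 + 2*q)³) = (110 + q)/(S + (-5 + 2*q)³))
310770 + f(-188, -429) = 310770 + (110 - 188)/(-429 + (-5 + 2*(-188))³) = 310770 - 78/(-429 + (-5 - 376)³) = 310770 - 78/(-429 + (-381)³) = 310770 - 78/(-429 - 55306341) = 310770 - 78/(-55306770) = 310770 - 1/55306770*(-78) = 310770 + 13/9217795 = 2864614152163/9217795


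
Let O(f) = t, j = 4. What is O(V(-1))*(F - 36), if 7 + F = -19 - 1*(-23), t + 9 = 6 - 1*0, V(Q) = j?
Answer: 117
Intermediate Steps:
V(Q) = 4
t = -3 (t = -9 + (6 - 1*0) = -9 + (6 + 0) = -9 + 6 = -3)
O(f) = -3
F = -3 (F = -7 + (-19 - 1*(-23)) = -7 + (-19 + 23) = -7 + 4 = -3)
O(V(-1))*(F - 36) = -3*(-3 - 36) = -3*(-39) = 117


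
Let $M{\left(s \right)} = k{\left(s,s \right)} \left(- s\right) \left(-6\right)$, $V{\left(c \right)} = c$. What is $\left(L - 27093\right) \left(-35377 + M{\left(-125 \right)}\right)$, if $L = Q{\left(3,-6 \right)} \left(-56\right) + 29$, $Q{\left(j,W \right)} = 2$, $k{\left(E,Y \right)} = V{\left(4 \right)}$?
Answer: $1042933352$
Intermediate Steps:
$k{\left(E,Y \right)} = 4$
$L = -83$ ($L = 2 \left(-56\right) + 29 = -112 + 29 = -83$)
$M{\left(s \right)} = 24 s$ ($M{\left(s \right)} = 4 \left(- s\right) \left(-6\right) = - 4 s \left(-6\right) = 24 s$)
$\left(L - 27093\right) \left(-35377 + M{\left(-125 \right)}\right) = \left(-83 - 27093\right) \left(-35377 + 24 \left(-125\right)\right) = - 27176 \left(-35377 - 3000\right) = \left(-27176\right) \left(-38377\right) = 1042933352$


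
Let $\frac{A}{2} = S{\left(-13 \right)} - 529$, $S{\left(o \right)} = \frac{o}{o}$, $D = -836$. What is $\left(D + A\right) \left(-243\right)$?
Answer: $459756$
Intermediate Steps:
$S{\left(o \right)} = 1$
$A = -1056$ ($A = 2 \left(1 - 529\right) = 2 \left(-528\right) = -1056$)
$\left(D + A\right) \left(-243\right) = \left(-836 - 1056\right) \left(-243\right) = \left(-1892\right) \left(-243\right) = 459756$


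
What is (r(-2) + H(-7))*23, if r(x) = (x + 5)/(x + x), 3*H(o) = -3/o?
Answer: -391/28 ≈ -13.964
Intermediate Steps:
H(o) = -1/o (H(o) = (-3/o)/3 = -1/o)
r(x) = (5 + x)/(2*x) (r(x) = (5 + x)/((2*x)) = (5 + x)*(1/(2*x)) = (5 + x)/(2*x))
(r(-2) + H(-7))*23 = ((½)*(5 - 2)/(-2) - 1/(-7))*23 = ((½)*(-½)*3 - 1*(-⅐))*23 = (-¾ + ⅐)*23 = -17/28*23 = -391/28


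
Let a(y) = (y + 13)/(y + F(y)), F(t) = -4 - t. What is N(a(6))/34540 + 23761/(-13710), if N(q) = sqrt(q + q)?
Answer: -23761/13710 + I*sqrt(38)/69080 ≈ -1.7331 + 8.9236e-5*I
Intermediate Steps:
a(y) = -13/4 - y/4 (a(y) = (y + 13)/(y + (-4 - y)) = (13 + y)/(-4) = (13 + y)*(-1/4) = -13/4 - y/4)
N(q) = sqrt(2)*sqrt(q) (N(q) = sqrt(2*q) = sqrt(2)*sqrt(q))
N(a(6))/34540 + 23761/(-13710) = (sqrt(2)*sqrt(-13/4 - 1/4*6))/34540 + 23761/(-13710) = (sqrt(2)*sqrt(-13/4 - 3/2))*(1/34540) + 23761*(-1/13710) = (sqrt(2)*sqrt(-19/4))*(1/34540) - 23761/13710 = (sqrt(2)*(I*sqrt(19)/2))*(1/34540) - 23761/13710 = (I*sqrt(38)/2)*(1/34540) - 23761/13710 = I*sqrt(38)/69080 - 23761/13710 = -23761/13710 + I*sqrt(38)/69080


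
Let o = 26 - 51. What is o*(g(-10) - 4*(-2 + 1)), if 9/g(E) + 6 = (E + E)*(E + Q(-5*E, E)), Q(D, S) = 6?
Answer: -7625/74 ≈ -103.04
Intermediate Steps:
o = -25
g(E) = 9/(-6 + 2*E*(6 + E)) (g(E) = 9/(-6 + (E + E)*(E + 6)) = 9/(-6 + (2*E)*(6 + E)) = 9/(-6 + 2*E*(6 + E)))
o*(g(-10) - 4*(-2 + 1)) = -25*(9/(2*(-3 + (-10)² + 6*(-10))) - 4*(-2 + 1)) = -25*(9/(2*(-3 + 100 - 60)) - 4*(-1)) = -25*((9/2)/37 + 4) = -25*((9/2)*(1/37) + 4) = -25*(9/74 + 4) = -25*305/74 = -7625/74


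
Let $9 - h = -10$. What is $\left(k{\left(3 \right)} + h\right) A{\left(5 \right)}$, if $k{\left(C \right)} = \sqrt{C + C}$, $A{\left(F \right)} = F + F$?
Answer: $190 + 10 \sqrt{6} \approx 214.49$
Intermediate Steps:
$A{\left(F \right)} = 2 F$
$k{\left(C \right)} = \sqrt{2} \sqrt{C}$ ($k{\left(C \right)} = \sqrt{2 C} = \sqrt{2} \sqrt{C}$)
$h = 19$ ($h = 9 - -10 = 9 + 10 = 19$)
$\left(k{\left(3 \right)} + h\right) A{\left(5 \right)} = \left(\sqrt{2} \sqrt{3} + 19\right) 2 \cdot 5 = \left(\sqrt{6} + 19\right) 10 = \left(19 + \sqrt{6}\right) 10 = 190 + 10 \sqrt{6}$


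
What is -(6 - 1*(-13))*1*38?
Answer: -722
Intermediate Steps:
-(6 - 1*(-13))*1*38 = -(6 + 13)*1*38 = -19*1*38 = -19*38 = -1*722 = -722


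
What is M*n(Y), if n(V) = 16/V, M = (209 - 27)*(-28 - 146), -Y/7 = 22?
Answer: 36192/11 ≈ 3290.2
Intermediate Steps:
Y = -154 (Y = -7*22 = -154)
M = -31668 (M = 182*(-174) = -31668)
M*n(Y) = -506688/(-154) = -506688*(-1)/154 = -31668*(-8/77) = 36192/11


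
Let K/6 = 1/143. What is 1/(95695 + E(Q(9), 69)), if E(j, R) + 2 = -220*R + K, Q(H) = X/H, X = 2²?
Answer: 143/11513365 ≈ 1.2420e-5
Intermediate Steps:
K = 6/143 ≈ 0.041958
X = 4
Q(H) = 4/H
E(j, R) = -280/143 - 220*R (E(j, R) = -2 + (-220*R + 6/143) = -2 + (6/143 - 220*R) = -280/143 - 220*R)
1/(95695 + E(Q(9), 69)) = 1/(95695 + (-280/143 - 220*69)) = 1/(95695 + (-280/143 - 15180)) = 1/(95695 - 2171020/143) = 1/(11513365/143) = 143/11513365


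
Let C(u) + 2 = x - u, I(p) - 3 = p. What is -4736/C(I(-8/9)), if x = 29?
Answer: -1332/7 ≈ -190.29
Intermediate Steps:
I(p) = 3 + p
C(u) = 27 - u (C(u) = -2 + (29 - u) = 27 - u)
-4736/C(I(-8/9)) = -4736/(27 - (3 - 8/9)) = -4736/(27 - 1*19/9) = -4736/(27 - 19/9) = -4736/224/9 = -4736*9/224 = -1332/7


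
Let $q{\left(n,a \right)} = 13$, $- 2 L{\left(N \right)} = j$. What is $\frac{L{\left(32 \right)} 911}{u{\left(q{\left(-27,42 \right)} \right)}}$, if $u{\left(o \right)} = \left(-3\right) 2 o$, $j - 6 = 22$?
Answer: $\frac{6377}{39} \approx 163.51$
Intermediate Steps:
$j = 28$ ($j = 6 + 22 = 28$)
$L{\left(N \right)} = -14$ ($L{\left(N \right)} = \left(- \frac{1}{2}\right) 28 = -14$)
$u{\left(o \right)} = - 6 o$
$\frac{L{\left(32 \right)} 911}{u{\left(q{\left(-27,42 \right)} \right)}} = \frac{\left(-14\right) 911}{\left(-6\right) 13} = - \frac{12754}{-78} = \left(-12754\right) \left(- \frac{1}{78}\right) = \frac{6377}{39}$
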